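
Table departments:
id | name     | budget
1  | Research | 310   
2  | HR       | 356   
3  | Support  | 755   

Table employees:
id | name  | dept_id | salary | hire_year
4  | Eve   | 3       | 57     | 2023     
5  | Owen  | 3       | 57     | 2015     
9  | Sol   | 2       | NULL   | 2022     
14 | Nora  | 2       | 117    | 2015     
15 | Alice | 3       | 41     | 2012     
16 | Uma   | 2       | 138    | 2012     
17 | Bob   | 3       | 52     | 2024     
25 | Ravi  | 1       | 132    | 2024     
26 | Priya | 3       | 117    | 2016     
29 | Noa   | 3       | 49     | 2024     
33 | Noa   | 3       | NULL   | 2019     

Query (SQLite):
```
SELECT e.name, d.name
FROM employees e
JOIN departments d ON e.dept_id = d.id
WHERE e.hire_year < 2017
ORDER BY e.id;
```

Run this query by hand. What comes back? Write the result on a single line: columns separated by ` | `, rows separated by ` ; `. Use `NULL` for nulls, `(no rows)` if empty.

Owen | Support ; Nora | HR ; Alice | Support ; Uma | HR ; Priya | Support

Each employees row matches the departments row where dept_id = departments.id.
Then keep rows with e.hire_year < 2017.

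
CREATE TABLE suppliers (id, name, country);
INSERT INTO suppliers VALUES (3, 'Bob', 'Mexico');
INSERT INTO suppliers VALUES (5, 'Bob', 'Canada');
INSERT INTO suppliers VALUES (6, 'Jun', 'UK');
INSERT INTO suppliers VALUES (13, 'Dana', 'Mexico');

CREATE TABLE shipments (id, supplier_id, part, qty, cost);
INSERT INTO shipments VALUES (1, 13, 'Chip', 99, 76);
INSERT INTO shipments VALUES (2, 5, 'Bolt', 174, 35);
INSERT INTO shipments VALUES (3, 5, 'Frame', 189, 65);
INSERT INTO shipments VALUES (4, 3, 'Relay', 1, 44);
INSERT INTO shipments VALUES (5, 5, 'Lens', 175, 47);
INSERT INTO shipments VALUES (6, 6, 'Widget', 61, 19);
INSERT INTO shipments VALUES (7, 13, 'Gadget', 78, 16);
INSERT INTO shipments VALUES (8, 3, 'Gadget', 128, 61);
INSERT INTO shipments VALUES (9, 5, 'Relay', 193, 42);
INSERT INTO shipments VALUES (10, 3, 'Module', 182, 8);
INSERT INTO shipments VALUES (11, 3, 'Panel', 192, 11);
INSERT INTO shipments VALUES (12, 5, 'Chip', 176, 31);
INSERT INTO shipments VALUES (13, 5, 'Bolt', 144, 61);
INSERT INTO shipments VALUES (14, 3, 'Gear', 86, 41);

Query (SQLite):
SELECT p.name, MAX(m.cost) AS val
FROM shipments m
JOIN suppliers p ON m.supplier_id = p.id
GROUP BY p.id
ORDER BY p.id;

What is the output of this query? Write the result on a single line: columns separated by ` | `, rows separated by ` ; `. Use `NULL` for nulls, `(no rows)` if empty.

Bob | 61 ; Bob | 65 ; Jun | 19 ; Dana | 76

Join each shipments row to its suppliers via supplier_id.
Group joined rows by suppliers.id; compute MAX(m.cost) per group.
  3: ids {4, 8, 10, 11, 14} → MAX(m.cost)=61
  5: ids {2, 3, 5, 9, 12, 13} → MAX(m.cost)=65
  6: ids {6} → MAX(m.cost)=19
  13: ids {1, 7} → MAX(m.cost)=76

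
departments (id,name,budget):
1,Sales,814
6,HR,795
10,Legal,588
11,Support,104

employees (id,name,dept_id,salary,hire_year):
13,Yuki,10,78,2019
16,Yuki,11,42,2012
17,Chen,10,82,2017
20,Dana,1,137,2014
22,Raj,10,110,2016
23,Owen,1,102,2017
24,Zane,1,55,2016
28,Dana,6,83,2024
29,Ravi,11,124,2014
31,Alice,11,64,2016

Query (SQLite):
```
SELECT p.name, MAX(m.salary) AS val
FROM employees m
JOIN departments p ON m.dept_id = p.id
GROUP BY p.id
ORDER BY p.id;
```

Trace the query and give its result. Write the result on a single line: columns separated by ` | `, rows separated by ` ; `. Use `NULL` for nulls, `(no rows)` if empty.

Sales | 137 ; HR | 83 ; Legal | 110 ; Support | 124

Join each employees row to its departments via dept_id.
Group joined rows by departments.id; compute MAX(m.salary) per group.
  1: ids {20, 23, 24} → MAX(m.salary)=137
  6: ids {28} → MAX(m.salary)=83
  10: ids {13, 17, 22} → MAX(m.salary)=110
  11: ids {16, 29, 31} → MAX(m.salary)=124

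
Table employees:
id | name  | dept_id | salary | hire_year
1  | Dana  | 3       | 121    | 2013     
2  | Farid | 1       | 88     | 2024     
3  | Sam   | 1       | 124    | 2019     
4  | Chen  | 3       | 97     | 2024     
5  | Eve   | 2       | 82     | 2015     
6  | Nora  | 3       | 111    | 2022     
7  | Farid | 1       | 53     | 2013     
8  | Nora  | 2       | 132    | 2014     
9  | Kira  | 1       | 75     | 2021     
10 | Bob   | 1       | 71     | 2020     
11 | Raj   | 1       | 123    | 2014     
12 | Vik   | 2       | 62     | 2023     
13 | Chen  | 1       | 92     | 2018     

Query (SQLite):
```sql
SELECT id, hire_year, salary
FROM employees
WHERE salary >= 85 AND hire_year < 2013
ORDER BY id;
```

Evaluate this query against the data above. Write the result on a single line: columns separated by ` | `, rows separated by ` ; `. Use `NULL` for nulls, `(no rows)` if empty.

salary >= 85: ids {1, 2, 3, 4, 6, 8, 11, 13}
hire_year < 2013: ids { }
Combine with AND.

(no rows)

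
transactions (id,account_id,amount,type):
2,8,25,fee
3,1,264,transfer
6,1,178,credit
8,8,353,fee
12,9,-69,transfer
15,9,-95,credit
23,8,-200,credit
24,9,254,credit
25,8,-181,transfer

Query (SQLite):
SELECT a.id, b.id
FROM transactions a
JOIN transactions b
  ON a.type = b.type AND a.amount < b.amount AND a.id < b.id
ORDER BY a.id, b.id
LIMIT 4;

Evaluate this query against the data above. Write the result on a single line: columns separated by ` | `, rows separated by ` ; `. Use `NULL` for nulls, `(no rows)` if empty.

Pairs (a,b) with same type, a.amount < b.amount, a.id < b.id.
type groups: credit:{6,15,23,24} fee:{2,8} transfer:{3,12,25}
Ordered by (a.id, b.id); first 4.

2 | 8 ; 6 | 24 ; 15 | 24 ; 23 | 24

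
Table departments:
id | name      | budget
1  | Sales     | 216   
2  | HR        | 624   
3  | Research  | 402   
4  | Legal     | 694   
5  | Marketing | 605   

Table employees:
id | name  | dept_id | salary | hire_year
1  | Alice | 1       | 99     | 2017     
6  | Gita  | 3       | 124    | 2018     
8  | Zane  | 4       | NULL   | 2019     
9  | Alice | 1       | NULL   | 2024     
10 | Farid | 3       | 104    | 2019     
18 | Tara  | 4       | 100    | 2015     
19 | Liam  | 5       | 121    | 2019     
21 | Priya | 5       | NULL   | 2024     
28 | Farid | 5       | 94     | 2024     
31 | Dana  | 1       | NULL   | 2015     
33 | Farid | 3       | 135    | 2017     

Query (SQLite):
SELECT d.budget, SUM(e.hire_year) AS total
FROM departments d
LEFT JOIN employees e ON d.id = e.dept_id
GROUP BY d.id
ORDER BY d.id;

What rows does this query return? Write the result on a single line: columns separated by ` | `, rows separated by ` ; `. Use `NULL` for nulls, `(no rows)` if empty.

216 | 6056 ; 624 | NULL ; 402 | 6054 ; 694 | 4034 ; 605 | 6067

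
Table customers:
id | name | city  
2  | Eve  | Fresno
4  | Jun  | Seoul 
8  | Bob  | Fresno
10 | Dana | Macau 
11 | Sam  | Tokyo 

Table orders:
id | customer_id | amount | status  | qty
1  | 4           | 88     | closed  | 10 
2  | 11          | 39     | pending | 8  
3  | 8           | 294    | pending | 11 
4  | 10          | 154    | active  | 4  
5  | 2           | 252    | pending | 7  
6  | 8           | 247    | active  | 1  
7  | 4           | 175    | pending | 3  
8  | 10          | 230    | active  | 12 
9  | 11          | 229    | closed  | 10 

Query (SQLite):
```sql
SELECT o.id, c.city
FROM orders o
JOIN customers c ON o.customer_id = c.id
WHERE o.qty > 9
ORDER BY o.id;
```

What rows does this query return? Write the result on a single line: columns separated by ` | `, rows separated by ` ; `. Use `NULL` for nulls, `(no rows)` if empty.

Each orders row matches the customers row where customer_id = customers.id.
Then keep rows with o.qty > 9.

1 | Seoul ; 3 | Fresno ; 8 | Macau ; 9 | Tokyo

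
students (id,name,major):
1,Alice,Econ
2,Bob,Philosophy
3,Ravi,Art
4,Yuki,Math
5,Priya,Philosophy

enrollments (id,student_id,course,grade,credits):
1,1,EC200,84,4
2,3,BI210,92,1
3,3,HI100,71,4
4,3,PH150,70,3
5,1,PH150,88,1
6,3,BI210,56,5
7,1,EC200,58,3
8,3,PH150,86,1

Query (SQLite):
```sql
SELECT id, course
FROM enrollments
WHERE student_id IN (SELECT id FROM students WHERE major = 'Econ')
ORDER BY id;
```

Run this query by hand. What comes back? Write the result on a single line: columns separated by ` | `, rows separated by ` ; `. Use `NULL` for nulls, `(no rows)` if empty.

Inner query: students.id where major = 'Econ'.
Outer: keep enrollments rows whose student_id is in that set.
Inner query → {1}

1 | EC200 ; 5 | PH150 ; 7 | EC200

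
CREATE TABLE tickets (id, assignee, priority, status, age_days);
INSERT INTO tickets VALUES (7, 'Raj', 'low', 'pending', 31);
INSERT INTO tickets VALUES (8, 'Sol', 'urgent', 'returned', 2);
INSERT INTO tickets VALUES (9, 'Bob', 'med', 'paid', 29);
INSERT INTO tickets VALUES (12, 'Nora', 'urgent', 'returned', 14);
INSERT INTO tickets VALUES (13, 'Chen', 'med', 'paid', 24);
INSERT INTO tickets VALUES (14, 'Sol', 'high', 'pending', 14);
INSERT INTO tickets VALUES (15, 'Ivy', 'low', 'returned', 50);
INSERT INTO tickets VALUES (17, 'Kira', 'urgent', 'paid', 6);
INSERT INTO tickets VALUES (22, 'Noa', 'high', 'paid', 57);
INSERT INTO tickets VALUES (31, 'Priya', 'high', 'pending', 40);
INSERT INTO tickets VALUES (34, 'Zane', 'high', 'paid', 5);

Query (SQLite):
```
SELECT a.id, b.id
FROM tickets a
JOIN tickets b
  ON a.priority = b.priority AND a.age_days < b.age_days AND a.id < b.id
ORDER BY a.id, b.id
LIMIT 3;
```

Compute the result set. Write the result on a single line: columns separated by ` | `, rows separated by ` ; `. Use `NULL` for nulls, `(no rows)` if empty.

7 | 15 ; 8 | 12 ; 8 | 17

Pairs (a,b) with same priority, a.age_days < b.age_days, a.id < b.id.
priority groups: high:{14,22,31,34} low:{7,15} med:{9,13} urgent:{8,12,17}
Ordered by (a.id, b.id); first 3.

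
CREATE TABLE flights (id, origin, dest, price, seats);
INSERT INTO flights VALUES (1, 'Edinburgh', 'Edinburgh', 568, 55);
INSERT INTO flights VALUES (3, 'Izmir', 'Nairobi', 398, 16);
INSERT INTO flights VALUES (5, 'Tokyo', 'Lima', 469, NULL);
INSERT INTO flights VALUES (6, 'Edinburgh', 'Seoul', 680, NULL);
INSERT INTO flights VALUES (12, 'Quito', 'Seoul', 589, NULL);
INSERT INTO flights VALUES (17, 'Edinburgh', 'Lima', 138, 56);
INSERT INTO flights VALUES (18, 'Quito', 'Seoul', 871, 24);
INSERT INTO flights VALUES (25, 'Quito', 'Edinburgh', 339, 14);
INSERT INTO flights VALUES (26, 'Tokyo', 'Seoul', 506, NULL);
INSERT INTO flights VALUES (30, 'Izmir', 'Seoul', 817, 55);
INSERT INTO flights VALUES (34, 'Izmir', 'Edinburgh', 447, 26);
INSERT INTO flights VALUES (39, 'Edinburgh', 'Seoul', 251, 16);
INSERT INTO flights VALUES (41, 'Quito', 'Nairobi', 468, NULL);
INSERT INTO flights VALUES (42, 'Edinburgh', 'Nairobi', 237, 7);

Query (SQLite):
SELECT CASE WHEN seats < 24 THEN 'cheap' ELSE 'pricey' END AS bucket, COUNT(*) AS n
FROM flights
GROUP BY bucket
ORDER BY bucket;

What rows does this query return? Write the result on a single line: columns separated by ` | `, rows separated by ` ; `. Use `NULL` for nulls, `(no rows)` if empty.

cheap | 4 ; pricey | 10

Bucket rows by seats < 24 → 'cheap' else 'pricey'; count each bucket.
NULL < 24 is unknown, so NULL seats falls into ELSE → 'pricey'.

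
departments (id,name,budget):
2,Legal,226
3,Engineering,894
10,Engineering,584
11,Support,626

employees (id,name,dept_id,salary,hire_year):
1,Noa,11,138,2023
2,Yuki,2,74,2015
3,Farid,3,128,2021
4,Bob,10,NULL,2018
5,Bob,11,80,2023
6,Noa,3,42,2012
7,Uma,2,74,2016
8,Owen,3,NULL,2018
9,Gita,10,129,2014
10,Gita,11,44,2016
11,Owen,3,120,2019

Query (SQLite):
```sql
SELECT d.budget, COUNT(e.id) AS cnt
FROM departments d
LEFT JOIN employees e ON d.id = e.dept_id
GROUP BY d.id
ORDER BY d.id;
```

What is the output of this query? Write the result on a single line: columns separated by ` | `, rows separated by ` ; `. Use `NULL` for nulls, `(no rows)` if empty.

LEFT JOIN keeps every departments row; unmatched ones get NULL for employees columns.
Group by departments.id and compute COUNT(e.id). COUNT(col) of an all-NULL group is 0.
  2: ids {2, 7} → COUNT(e.id)=2
  3: ids {3, 6, 8, 11} → COUNT(e.id)=4
  10: ids {4, 9} → COUNT(e.id)=2
  11: ids {1, 5, 10} → COUNT(e.id)=3

226 | 2 ; 894 | 4 ; 584 | 2 ; 626 | 3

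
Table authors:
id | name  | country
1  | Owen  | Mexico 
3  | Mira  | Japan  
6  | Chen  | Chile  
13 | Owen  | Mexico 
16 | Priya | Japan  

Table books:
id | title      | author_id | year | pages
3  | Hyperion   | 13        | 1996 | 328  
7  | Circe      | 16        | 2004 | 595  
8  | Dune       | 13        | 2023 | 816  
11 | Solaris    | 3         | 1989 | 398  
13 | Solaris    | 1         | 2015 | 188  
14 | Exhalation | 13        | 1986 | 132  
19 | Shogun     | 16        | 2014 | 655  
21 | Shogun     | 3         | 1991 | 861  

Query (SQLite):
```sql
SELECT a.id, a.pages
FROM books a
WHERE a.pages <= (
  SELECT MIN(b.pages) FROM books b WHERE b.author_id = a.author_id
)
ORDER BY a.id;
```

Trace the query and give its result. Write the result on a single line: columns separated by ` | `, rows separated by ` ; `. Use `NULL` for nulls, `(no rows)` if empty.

7 | 595 ; 11 | 398 ; 13 | 188 ; 14 | 132

For each books row a, compute MIN(pages) over rows sharing a.author_id.
Keep row a if a.pages <= that per-group MIN.
  author_id=1: MIN(pages) = 188
  author_id=3: MIN(pages) = 398
  author_id=13: MIN(pages) = 132
  author_id=16: MIN(pages) = 595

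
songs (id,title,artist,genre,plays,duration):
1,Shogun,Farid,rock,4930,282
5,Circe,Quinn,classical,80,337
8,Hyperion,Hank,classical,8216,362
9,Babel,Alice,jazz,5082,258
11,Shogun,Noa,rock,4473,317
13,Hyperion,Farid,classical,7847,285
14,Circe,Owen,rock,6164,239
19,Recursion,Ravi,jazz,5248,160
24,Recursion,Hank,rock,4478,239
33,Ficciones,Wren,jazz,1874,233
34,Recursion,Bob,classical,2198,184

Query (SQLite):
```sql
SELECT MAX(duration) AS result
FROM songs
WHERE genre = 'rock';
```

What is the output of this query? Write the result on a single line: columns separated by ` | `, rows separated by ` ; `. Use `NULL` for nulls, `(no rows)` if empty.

Rows where genre='rock' → duration values: [282, 317, 239, 239].
MAX of non-NULL values = 317.

317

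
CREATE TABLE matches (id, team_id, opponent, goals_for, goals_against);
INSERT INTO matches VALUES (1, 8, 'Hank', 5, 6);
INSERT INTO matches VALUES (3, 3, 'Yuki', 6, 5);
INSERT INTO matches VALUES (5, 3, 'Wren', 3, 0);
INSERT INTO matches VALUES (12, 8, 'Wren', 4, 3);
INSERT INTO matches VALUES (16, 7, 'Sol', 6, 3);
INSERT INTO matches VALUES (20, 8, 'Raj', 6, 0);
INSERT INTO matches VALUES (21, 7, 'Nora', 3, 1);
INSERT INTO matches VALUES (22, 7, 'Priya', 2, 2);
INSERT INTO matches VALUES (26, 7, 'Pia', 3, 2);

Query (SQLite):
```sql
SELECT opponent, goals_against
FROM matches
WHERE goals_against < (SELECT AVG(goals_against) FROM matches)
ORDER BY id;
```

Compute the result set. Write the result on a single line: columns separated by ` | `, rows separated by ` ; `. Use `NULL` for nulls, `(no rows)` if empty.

Wren | 0 ; Raj | 0 ; Nora | 1 ; Priya | 2 ; Pia | 2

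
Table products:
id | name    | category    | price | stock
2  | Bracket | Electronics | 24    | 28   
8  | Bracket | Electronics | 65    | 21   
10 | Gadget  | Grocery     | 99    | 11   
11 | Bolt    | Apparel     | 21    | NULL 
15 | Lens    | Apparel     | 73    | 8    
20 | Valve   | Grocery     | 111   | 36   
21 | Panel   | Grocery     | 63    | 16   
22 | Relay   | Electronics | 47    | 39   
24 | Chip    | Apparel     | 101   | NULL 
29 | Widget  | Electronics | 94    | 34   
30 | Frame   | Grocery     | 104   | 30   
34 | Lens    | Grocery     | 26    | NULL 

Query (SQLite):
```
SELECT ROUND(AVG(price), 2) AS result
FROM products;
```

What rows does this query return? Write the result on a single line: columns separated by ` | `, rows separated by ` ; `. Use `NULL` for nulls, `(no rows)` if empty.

69

All price values: [24, 65, 99, 21, 73, 111, 63, 47, 101, 94, 104, 26].
AVG = 828 / 12 (rounded to 2 dp).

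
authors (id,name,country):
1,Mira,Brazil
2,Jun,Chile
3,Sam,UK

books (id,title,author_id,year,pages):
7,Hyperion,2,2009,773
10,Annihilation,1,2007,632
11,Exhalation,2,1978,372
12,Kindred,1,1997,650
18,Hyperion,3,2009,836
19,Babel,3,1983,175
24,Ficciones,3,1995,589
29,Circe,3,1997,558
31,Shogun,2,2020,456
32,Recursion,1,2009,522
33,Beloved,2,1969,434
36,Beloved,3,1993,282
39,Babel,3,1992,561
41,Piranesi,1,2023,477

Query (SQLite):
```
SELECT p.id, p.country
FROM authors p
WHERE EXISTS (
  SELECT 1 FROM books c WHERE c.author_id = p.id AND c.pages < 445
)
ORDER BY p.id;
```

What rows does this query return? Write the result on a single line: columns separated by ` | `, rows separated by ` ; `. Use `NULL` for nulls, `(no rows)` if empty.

2 | Chile ; 3 | UK

For each authors row, check whether any books with matching author_id has pages < 445.
Keep rows where that is true.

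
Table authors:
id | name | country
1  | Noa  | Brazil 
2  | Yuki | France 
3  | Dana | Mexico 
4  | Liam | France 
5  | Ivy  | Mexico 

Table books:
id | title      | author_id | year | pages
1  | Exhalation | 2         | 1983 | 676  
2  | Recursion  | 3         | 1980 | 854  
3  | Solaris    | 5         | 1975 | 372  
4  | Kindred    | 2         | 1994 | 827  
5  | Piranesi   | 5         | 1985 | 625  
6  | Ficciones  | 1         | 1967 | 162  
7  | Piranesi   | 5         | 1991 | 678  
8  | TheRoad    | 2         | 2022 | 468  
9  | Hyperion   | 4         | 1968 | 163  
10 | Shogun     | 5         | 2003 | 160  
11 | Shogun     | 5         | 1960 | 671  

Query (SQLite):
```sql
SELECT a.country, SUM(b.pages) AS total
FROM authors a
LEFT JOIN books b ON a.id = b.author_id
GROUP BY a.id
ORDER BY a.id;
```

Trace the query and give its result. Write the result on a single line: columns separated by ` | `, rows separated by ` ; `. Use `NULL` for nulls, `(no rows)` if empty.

Brazil | 162 ; France | 1971 ; Mexico | 854 ; France | 163 ; Mexico | 2506

LEFT JOIN keeps every authors row; unmatched ones get NULL for books columns.
Group by authors.id and compute SUM(b.pages). SUM over an all-NULL group is NULL.
  1: ids {6} → SUM(b.pages)=162
  2: ids {1, 4, 8} → SUM(b.pages)=1971
  3: ids {2} → SUM(b.pages)=854
  4: ids {9} → SUM(b.pages)=163
  5: ids {3, 5, 7, 10, 11} → SUM(b.pages)=2506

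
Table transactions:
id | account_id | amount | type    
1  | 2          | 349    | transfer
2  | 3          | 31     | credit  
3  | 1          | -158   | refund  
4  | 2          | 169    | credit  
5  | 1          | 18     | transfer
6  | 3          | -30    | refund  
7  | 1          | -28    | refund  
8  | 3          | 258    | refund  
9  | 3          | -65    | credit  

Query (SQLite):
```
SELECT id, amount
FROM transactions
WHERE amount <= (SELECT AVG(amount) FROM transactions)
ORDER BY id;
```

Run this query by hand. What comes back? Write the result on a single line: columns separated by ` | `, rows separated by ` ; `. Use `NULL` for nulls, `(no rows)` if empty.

2 | 31 ; 3 | -158 ; 5 | 18 ; 6 | -30 ; 7 | -28 ; 9 | -65

Scalar subquery: AVG(amount) over all transactions rows = 60.444444 (≈; comparison uses full precision).
Keep rows where amount <= that value.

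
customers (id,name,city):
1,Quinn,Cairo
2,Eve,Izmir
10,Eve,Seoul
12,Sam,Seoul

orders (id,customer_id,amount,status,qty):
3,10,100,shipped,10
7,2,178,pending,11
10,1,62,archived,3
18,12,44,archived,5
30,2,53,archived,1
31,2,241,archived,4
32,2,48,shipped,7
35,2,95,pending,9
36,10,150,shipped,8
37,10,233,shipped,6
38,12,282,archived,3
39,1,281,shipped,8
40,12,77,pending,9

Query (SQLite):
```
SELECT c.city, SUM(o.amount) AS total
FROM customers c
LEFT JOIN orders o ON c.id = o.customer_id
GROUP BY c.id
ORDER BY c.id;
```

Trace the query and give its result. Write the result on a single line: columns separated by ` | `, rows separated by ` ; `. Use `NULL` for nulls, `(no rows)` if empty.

Cairo | 343 ; Izmir | 615 ; Seoul | 483 ; Seoul | 403

LEFT JOIN keeps every customers row; unmatched ones get NULL for orders columns.
Group by customers.id and compute SUM(o.amount). SUM over an all-NULL group is NULL.
  1: ids {10, 39} → SUM(o.amount)=343
  2: ids {7, 30, 31, 32, 35} → SUM(o.amount)=615
  10: ids {3, 36, 37} → SUM(o.amount)=483
  12: ids {18, 38, 40} → SUM(o.amount)=403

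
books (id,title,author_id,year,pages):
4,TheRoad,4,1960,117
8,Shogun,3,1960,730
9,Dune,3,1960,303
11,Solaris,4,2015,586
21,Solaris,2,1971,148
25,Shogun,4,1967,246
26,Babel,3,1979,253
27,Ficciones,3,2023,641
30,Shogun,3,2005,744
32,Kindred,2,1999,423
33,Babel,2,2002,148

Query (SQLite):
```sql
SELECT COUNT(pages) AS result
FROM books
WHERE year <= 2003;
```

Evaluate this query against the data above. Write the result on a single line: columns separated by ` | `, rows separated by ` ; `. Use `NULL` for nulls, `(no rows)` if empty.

Rows where year <= 2003 → pages values: [117, 730, 303, 148, 246, 253, 423, 148].
COUNT(pages) counts non-NULL values → 8.

8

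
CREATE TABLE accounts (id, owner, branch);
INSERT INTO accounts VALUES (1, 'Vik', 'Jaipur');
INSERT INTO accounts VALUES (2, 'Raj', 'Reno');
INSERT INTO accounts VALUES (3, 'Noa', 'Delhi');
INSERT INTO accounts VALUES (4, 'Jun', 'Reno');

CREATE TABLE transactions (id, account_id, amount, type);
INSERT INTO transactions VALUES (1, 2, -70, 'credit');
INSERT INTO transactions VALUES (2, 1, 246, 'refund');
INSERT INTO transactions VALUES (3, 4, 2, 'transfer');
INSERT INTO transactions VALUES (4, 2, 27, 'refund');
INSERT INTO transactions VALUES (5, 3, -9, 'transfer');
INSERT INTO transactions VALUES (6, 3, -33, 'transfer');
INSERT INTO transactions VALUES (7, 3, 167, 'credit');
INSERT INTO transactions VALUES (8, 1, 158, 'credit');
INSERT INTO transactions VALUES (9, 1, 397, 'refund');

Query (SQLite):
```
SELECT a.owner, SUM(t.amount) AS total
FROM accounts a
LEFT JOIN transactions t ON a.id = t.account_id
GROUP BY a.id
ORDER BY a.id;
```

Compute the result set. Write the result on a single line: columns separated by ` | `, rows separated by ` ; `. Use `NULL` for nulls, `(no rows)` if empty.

Vik | 801 ; Raj | -43 ; Noa | 125 ; Jun | 2

LEFT JOIN keeps every accounts row; unmatched ones get NULL for transactions columns.
Group by accounts.id and compute SUM(t.amount). SUM over an all-NULL group is NULL.
  1: ids {2, 8, 9} → SUM(t.amount)=801
  2: ids {1, 4} → SUM(t.amount)=-43
  3: ids {5, 6, 7} → SUM(t.amount)=125
  4: ids {3} → SUM(t.amount)=2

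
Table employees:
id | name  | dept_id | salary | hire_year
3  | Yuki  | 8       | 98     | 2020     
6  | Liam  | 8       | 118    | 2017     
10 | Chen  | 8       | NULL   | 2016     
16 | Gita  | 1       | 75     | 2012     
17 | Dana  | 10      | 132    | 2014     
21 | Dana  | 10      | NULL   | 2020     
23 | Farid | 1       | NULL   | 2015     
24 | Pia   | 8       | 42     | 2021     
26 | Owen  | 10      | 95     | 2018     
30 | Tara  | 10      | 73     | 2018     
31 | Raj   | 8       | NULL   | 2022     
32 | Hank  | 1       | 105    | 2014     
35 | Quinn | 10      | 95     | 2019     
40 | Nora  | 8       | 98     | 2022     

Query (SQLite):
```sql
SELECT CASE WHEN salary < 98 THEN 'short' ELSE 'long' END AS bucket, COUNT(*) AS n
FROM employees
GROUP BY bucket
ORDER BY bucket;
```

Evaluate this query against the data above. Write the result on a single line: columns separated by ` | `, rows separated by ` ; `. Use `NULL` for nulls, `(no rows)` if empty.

long | 9 ; short | 5

Bucket rows by salary < 98 → 'short' else 'long'; count each bucket.
NULL < 98 is unknown, so NULL salary falls into ELSE → 'long'.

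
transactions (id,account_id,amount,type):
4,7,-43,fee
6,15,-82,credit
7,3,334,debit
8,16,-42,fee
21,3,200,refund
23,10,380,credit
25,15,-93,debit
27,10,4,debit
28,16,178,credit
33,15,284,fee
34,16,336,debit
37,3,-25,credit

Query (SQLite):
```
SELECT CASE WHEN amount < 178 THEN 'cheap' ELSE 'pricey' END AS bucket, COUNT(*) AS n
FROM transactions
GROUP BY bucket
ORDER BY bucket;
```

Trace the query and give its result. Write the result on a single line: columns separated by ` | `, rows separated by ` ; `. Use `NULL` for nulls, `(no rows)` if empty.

cheap | 6 ; pricey | 6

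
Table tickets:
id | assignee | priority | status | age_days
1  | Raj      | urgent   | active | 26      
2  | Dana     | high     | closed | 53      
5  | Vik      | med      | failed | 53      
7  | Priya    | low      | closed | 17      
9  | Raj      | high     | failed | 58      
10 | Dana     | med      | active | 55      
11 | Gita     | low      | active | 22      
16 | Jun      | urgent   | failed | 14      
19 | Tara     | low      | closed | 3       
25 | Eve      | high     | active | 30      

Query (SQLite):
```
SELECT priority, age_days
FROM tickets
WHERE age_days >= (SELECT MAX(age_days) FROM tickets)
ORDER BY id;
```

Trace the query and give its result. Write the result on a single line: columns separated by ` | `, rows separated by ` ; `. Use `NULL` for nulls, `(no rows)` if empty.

Scalar subquery: MAX(age_days) over all tickets rows = 58.
Keep rows where age_days >= that value.

high | 58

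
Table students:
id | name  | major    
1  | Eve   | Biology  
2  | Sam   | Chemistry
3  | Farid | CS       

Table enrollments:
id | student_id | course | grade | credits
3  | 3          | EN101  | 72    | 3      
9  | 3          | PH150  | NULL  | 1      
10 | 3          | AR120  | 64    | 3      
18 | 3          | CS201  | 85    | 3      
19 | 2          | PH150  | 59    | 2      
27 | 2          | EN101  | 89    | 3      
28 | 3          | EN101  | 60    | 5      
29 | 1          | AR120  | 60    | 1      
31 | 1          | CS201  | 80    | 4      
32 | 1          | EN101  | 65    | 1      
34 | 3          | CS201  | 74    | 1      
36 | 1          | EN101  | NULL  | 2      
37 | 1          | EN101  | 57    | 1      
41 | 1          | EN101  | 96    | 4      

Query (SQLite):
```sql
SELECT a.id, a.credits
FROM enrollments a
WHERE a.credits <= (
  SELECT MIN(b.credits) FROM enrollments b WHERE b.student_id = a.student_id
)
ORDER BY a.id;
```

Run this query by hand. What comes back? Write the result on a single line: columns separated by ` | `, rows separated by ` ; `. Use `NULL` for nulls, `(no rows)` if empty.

9 | 1 ; 19 | 2 ; 29 | 1 ; 32 | 1 ; 34 | 1 ; 37 | 1

For each enrollments row a, compute MIN(credits) over rows sharing a.student_id.
Keep row a if a.credits <= that per-group MIN.
  student_id=1: MIN(credits) = 1
  student_id=2: MIN(credits) = 2
  student_id=3: MIN(credits) = 1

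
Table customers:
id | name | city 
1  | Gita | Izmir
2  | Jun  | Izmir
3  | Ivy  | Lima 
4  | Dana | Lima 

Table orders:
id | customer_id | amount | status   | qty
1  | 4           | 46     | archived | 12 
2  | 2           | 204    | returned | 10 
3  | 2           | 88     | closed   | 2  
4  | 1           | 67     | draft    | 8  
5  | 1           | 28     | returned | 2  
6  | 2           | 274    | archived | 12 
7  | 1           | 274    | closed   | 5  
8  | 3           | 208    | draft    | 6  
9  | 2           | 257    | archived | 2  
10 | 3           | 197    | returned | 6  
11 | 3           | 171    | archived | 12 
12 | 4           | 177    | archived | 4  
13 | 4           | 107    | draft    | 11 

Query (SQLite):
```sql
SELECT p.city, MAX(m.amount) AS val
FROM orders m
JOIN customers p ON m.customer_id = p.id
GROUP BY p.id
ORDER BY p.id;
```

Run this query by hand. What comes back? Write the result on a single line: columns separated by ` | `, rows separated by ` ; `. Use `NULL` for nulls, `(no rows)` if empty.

Izmir | 274 ; Izmir | 274 ; Lima | 208 ; Lima | 177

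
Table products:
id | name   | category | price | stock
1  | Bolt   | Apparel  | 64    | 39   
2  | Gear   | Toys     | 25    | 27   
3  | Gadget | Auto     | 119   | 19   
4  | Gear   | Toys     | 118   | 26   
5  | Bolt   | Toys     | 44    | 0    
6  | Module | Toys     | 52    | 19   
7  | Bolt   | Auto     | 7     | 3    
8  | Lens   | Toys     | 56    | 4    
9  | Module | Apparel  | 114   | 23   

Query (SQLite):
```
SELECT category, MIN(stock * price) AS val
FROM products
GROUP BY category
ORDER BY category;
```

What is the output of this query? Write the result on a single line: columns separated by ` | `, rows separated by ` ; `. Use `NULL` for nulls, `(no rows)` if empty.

For each row compute stock * price.
Group by category; take MIN of the expression per group.
  Apparel: ids {1, 9} → MIN(stock * price)=2496
  Auto: ids {3, 7} → MIN(stock * price)=21
  Toys: ids {2, 4, 5, 6, 8} → MIN(stock * price)=0

Apparel | 2496 ; Auto | 21 ; Toys | 0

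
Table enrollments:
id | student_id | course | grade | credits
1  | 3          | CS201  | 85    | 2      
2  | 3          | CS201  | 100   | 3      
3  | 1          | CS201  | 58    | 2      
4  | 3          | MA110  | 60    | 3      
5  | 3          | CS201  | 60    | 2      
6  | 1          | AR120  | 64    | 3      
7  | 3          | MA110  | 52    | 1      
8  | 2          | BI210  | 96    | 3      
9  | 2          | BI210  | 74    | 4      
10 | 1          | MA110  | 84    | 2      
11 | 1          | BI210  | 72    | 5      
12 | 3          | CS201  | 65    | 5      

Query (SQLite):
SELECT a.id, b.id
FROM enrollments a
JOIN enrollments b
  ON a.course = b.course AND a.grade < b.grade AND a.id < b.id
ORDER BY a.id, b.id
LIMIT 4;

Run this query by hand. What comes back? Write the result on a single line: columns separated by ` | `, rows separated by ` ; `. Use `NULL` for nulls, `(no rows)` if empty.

1 | 2 ; 3 | 5 ; 3 | 12 ; 4 | 10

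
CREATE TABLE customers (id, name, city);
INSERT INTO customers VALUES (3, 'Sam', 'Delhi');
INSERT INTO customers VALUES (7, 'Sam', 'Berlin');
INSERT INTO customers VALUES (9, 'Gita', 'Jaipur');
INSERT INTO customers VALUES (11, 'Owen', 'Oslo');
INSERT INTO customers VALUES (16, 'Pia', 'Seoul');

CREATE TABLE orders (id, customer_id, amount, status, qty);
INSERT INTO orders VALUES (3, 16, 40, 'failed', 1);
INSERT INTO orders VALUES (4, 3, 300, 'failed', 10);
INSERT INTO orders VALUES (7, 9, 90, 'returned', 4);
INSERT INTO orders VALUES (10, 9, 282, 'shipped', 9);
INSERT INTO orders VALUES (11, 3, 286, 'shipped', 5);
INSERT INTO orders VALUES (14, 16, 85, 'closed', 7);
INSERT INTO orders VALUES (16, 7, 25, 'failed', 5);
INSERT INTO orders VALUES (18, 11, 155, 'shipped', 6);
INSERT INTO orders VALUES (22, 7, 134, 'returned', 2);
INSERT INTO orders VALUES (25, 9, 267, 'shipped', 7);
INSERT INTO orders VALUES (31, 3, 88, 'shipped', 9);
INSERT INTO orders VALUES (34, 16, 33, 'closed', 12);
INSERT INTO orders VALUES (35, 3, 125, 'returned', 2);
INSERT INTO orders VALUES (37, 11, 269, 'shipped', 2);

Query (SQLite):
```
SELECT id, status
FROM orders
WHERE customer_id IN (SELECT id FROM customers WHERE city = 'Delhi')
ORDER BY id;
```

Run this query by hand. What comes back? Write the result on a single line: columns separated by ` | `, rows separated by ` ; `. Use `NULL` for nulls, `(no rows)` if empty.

Inner query: customers.id where city = 'Delhi'.
Outer: keep orders rows whose customer_id is in that set.
Inner query → {3}

4 | failed ; 11 | shipped ; 31 | shipped ; 35 | returned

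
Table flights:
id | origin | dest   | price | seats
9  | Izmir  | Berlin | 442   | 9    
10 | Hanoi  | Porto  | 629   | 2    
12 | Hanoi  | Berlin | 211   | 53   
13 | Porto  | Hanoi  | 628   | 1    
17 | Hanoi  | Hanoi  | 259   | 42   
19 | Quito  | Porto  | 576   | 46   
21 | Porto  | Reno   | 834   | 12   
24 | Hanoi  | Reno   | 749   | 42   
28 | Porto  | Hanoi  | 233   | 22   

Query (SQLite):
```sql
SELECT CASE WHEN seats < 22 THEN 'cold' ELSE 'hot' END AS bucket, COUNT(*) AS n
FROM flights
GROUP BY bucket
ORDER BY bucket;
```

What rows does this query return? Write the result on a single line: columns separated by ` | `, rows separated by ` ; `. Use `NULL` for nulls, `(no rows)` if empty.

cold | 4 ; hot | 5

Bucket rows by seats < 22 → 'cold' else 'hot'; count each bucket.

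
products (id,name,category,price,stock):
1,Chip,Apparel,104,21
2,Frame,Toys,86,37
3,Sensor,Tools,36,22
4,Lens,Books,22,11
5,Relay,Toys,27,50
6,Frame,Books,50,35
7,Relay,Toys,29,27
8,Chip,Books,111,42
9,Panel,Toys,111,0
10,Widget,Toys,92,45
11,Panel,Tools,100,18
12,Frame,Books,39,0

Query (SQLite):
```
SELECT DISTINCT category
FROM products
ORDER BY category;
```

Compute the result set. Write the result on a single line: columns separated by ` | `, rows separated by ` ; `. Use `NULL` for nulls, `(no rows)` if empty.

Apparel ; Books ; Tools ; Toys

Collect distinct category values from products.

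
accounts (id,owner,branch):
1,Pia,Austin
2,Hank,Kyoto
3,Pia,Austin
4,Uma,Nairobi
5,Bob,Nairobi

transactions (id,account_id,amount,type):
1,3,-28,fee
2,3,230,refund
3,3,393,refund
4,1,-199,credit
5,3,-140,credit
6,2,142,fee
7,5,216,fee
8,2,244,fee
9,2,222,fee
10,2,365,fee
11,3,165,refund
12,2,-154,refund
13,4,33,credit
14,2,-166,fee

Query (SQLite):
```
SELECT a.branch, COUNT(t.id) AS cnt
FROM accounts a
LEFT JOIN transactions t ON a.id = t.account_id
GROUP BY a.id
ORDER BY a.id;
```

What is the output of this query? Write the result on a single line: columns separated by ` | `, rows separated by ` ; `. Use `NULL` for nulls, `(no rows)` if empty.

Austin | 1 ; Kyoto | 6 ; Austin | 5 ; Nairobi | 1 ; Nairobi | 1

LEFT JOIN keeps every accounts row; unmatched ones get NULL for transactions columns.
Group by accounts.id and compute COUNT(t.id). COUNT(col) of an all-NULL group is 0.
  1: ids {4} → COUNT(t.id)=1
  2: ids {6, 8, 9, 10, 12, 14} → COUNT(t.id)=6
  3: ids {1, 2, 3, 5, 11} → COUNT(t.id)=5
  4: ids {13} → COUNT(t.id)=1
  5: ids {7} → COUNT(t.id)=1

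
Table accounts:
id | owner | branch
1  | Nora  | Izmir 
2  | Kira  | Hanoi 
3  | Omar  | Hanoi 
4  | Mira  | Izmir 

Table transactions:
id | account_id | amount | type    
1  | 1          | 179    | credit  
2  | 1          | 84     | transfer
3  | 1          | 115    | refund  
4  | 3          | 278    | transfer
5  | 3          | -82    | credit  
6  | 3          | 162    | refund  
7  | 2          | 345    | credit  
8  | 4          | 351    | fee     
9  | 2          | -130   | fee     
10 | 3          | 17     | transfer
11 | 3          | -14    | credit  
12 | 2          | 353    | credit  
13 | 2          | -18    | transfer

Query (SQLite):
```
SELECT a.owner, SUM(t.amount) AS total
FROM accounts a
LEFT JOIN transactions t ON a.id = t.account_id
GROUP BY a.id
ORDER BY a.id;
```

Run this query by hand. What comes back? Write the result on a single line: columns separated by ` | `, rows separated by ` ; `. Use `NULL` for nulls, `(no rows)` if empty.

Nora | 378 ; Kira | 550 ; Omar | 361 ; Mira | 351

LEFT JOIN keeps every accounts row; unmatched ones get NULL for transactions columns.
Group by accounts.id and compute SUM(t.amount). SUM over an all-NULL group is NULL.
  1: ids {1, 2, 3} → SUM(t.amount)=378
  2: ids {7, 9, 12, 13} → SUM(t.amount)=550
  3: ids {4, 5, 6, 10, 11} → SUM(t.amount)=361
  4: ids {8} → SUM(t.amount)=351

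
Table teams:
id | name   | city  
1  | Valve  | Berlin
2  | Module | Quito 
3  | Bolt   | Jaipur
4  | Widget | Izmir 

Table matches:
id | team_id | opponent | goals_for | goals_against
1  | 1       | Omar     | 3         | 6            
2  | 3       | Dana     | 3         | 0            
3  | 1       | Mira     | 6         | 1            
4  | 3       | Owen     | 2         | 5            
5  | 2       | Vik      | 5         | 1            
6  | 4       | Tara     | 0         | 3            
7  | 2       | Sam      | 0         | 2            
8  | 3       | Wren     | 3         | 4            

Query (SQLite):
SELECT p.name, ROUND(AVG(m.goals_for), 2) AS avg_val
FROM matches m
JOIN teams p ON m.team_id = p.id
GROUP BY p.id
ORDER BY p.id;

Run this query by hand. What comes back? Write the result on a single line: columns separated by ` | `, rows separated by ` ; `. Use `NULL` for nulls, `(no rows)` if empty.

Join each matches row to its teams via team_id.
Group joined rows by teams.id; compute ROUND(AVG(m.goals_for), 2) per group.
  1: ids {1, 3} → ROUND(AVG(m.goals_for), 2)=4.5
  2: ids {5, 7} → ROUND(AVG(m.goals_for), 2)=2.5
  3: ids {2, 4, 8} → ROUND(AVG(m.goals_for), 2)=2.67
  4: ids {6} → ROUND(AVG(m.goals_for), 2)=0

Valve | 4.5 ; Module | 2.5 ; Bolt | 2.67 ; Widget | 0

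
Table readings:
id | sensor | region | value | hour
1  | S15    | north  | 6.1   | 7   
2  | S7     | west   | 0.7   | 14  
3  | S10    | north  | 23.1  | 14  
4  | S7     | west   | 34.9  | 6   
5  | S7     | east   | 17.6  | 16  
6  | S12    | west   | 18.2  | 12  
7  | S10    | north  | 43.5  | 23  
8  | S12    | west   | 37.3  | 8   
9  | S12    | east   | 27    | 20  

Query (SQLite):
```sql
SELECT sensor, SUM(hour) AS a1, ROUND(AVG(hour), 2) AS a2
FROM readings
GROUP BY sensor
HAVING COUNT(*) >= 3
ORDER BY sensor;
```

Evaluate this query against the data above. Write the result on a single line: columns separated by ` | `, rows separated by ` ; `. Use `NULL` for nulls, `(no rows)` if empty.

Group readings by sensor.
Per group compute: SUM(hour), ROUND(AVG(hour), 2).
HAVING: drop groups with fewer than 3 rows.
  S10: ids {3, 7} → SUM(hour)=37, ROUND(AVG(hour), 2)=18.5
  S12: ids {6, 8, 9} → SUM(hour)=40, ROUND(AVG(hour), 2)=13.33
  S15: ids {1} → SUM(hour)=7, ROUND(AVG(hour), 2)=7
  S7: ids {2, 4, 5} → SUM(hour)=36, ROUND(AVG(hour), 2)=12

S12 | 40 | 13.33 ; S7 | 36 | 12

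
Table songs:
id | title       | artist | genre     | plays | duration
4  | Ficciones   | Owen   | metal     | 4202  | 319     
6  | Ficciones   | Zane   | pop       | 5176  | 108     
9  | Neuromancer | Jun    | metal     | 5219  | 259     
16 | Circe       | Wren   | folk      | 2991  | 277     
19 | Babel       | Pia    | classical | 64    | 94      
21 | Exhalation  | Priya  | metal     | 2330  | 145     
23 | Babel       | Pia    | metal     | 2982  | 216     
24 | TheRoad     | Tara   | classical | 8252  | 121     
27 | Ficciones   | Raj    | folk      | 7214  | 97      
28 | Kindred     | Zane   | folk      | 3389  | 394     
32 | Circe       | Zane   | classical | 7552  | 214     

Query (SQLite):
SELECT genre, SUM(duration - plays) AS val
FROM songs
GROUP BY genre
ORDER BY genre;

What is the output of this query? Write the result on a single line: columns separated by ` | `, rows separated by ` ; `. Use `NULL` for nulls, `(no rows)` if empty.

For each row compute duration - plays.
Group by genre; take SUM of the expression per group.
  classical: ids {19, 24, 32} → SUM(duration - plays)=-15439
  folk: ids {16, 27, 28} → SUM(duration - plays)=-12826
  metal: ids {4, 9, 21, 23} → SUM(duration - plays)=-13794
  pop: ids {6} → SUM(duration - plays)=-5068

classical | -15439 ; folk | -12826 ; metal | -13794 ; pop | -5068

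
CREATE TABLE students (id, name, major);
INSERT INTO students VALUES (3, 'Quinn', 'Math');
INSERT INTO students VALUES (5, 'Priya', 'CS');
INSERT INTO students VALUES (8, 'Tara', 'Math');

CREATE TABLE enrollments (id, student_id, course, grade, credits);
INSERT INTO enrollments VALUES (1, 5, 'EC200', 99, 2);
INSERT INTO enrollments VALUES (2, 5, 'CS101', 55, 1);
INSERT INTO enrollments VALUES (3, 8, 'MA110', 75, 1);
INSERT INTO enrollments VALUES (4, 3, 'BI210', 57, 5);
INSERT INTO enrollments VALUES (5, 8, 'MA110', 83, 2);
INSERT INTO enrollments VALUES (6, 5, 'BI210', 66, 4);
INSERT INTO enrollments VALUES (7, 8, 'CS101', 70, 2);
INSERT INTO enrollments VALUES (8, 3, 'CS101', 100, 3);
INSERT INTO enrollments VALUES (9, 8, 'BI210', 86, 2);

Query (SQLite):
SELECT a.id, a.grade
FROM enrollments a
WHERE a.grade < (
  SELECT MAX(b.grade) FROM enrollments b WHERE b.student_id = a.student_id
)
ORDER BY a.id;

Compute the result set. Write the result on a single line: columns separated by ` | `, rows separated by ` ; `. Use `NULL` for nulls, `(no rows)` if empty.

2 | 55 ; 3 | 75 ; 4 | 57 ; 5 | 83 ; 6 | 66 ; 7 | 70

For each enrollments row a, compute MAX(grade) over rows sharing a.student_id.
Keep row a if a.grade < that per-group MAX.
  student_id=3: MAX(grade) = 100
  student_id=5: MAX(grade) = 99
  student_id=8: MAX(grade) = 86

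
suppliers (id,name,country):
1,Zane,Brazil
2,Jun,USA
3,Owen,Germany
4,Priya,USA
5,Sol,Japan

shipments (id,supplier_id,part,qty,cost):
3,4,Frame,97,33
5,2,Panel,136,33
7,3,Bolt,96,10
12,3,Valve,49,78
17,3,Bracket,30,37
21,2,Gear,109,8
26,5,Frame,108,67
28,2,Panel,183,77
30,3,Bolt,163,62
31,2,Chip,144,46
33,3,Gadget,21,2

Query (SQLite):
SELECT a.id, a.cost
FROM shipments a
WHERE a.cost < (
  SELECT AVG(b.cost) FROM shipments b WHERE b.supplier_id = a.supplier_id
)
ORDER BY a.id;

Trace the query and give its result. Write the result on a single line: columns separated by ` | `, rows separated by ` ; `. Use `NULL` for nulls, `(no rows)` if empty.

For each shipments row a, compute AVG(cost) over rows sharing a.supplier_id.
Keep row a if a.cost < that per-group AVG.
  supplier_id=2: AVG(cost) = 41.0
  supplier_id=3: AVG(cost) = 37.8
  supplier_id=4: AVG(cost) = 33.0
  supplier_id=5: AVG(cost) = 67.0

5 | 33 ; 7 | 10 ; 17 | 37 ; 21 | 8 ; 33 | 2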